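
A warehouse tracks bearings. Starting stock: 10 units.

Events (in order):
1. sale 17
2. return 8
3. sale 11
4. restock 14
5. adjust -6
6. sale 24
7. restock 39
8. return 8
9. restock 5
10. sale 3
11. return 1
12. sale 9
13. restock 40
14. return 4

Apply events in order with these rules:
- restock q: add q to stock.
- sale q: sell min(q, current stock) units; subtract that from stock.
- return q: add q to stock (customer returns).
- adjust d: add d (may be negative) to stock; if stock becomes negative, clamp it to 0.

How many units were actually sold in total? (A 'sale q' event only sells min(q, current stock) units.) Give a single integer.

Answer: 38

Derivation:
Processing events:
Start: stock = 10
  Event 1 (sale 17): sell min(17,10)=10. stock: 10 - 10 = 0. total_sold = 10
  Event 2 (return 8): 0 + 8 = 8
  Event 3 (sale 11): sell min(11,8)=8. stock: 8 - 8 = 0. total_sold = 18
  Event 4 (restock 14): 0 + 14 = 14
  Event 5 (adjust -6): 14 + -6 = 8
  Event 6 (sale 24): sell min(24,8)=8. stock: 8 - 8 = 0. total_sold = 26
  Event 7 (restock 39): 0 + 39 = 39
  Event 8 (return 8): 39 + 8 = 47
  Event 9 (restock 5): 47 + 5 = 52
  Event 10 (sale 3): sell min(3,52)=3. stock: 52 - 3 = 49. total_sold = 29
  Event 11 (return 1): 49 + 1 = 50
  Event 12 (sale 9): sell min(9,50)=9. stock: 50 - 9 = 41. total_sold = 38
  Event 13 (restock 40): 41 + 40 = 81
  Event 14 (return 4): 81 + 4 = 85
Final: stock = 85, total_sold = 38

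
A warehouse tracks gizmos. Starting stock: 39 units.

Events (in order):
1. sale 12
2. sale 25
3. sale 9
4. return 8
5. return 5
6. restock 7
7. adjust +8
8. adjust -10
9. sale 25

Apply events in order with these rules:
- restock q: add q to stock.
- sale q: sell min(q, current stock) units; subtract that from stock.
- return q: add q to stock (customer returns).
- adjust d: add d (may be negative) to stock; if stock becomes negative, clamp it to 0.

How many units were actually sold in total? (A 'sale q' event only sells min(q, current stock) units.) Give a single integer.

Answer: 57

Derivation:
Processing events:
Start: stock = 39
  Event 1 (sale 12): sell min(12,39)=12. stock: 39 - 12 = 27. total_sold = 12
  Event 2 (sale 25): sell min(25,27)=25. stock: 27 - 25 = 2. total_sold = 37
  Event 3 (sale 9): sell min(9,2)=2. stock: 2 - 2 = 0. total_sold = 39
  Event 4 (return 8): 0 + 8 = 8
  Event 5 (return 5): 8 + 5 = 13
  Event 6 (restock 7): 13 + 7 = 20
  Event 7 (adjust +8): 20 + 8 = 28
  Event 8 (adjust -10): 28 + -10 = 18
  Event 9 (sale 25): sell min(25,18)=18. stock: 18 - 18 = 0. total_sold = 57
Final: stock = 0, total_sold = 57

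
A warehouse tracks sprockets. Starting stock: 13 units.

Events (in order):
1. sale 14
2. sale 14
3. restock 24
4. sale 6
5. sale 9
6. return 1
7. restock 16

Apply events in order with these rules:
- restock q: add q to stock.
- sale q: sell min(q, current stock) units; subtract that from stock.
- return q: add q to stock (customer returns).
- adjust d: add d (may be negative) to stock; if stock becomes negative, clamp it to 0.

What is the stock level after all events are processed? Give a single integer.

Answer: 26

Derivation:
Processing events:
Start: stock = 13
  Event 1 (sale 14): sell min(14,13)=13. stock: 13 - 13 = 0. total_sold = 13
  Event 2 (sale 14): sell min(14,0)=0. stock: 0 - 0 = 0. total_sold = 13
  Event 3 (restock 24): 0 + 24 = 24
  Event 4 (sale 6): sell min(6,24)=6. stock: 24 - 6 = 18. total_sold = 19
  Event 5 (sale 9): sell min(9,18)=9. stock: 18 - 9 = 9. total_sold = 28
  Event 6 (return 1): 9 + 1 = 10
  Event 7 (restock 16): 10 + 16 = 26
Final: stock = 26, total_sold = 28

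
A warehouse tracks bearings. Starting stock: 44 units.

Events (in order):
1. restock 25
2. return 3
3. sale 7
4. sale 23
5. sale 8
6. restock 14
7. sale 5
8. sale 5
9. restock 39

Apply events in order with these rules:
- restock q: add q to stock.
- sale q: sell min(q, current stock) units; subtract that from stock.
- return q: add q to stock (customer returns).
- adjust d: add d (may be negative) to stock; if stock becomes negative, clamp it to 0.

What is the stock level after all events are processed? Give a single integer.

Answer: 77

Derivation:
Processing events:
Start: stock = 44
  Event 1 (restock 25): 44 + 25 = 69
  Event 2 (return 3): 69 + 3 = 72
  Event 3 (sale 7): sell min(7,72)=7. stock: 72 - 7 = 65. total_sold = 7
  Event 4 (sale 23): sell min(23,65)=23. stock: 65 - 23 = 42. total_sold = 30
  Event 5 (sale 8): sell min(8,42)=8. stock: 42 - 8 = 34. total_sold = 38
  Event 6 (restock 14): 34 + 14 = 48
  Event 7 (sale 5): sell min(5,48)=5. stock: 48 - 5 = 43. total_sold = 43
  Event 8 (sale 5): sell min(5,43)=5. stock: 43 - 5 = 38. total_sold = 48
  Event 9 (restock 39): 38 + 39 = 77
Final: stock = 77, total_sold = 48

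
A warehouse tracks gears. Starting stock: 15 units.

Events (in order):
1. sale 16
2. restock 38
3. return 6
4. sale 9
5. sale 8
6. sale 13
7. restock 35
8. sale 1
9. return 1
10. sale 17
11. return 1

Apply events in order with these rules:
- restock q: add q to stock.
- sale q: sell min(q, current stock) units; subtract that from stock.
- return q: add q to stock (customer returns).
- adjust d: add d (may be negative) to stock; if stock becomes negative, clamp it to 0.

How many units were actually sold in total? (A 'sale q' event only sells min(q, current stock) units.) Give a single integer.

Answer: 63

Derivation:
Processing events:
Start: stock = 15
  Event 1 (sale 16): sell min(16,15)=15. stock: 15 - 15 = 0. total_sold = 15
  Event 2 (restock 38): 0 + 38 = 38
  Event 3 (return 6): 38 + 6 = 44
  Event 4 (sale 9): sell min(9,44)=9. stock: 44 - 9 = 35. total_sold = 24
  Event 5 (sale 8): sell min(8,35)=8. stock: 35 - 8 = 27. total_sold = 32
  Event 6 (sale 13): sell min(13,27)=13. stock: 27 - 13 = 14. total_sold = 45
  Event 7 (restock 35): 14 + 35 = 49
  Event 8 (sale 1): sell min(1,49)=1. stock: 49 - 1 = 48. total_sold = 46
  Event 9 (return 1): 48 + 1 = 49
  Event 10 (sale 17): sell min(17,49)=17. stock: 49 - 17 = 32. total_sold = 63
  Event 11 (return 1): 32 + 1 = 33
Final: stock = 33, total_sold = 63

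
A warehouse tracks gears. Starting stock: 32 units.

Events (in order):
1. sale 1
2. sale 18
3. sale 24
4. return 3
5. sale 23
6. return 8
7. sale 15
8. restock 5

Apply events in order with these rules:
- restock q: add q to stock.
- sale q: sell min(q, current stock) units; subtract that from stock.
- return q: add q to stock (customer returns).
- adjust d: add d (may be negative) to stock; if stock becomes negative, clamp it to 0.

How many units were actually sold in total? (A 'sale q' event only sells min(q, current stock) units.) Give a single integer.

Answer: 43

Derivation:
Processing events:
Start: stock = 32
  Event 1 (sale 1): sell min(1,32)=1. stock: 32 - 1 = 31. total_sold = 1
  Event 2 (sale 18): sell min(18,31)=18. stock: 31 - 18 = 13. total_sold = 19
  Event 3 (sale 24): sell min(24,13)=13. stock: 13 - 13 = 0. total_sold = 32
  Event 4 (return 3): 0 + 3 = 3
  Event 5 (sale 23): sell min(23,3)=3. stock: 3 - 3 = 0. total_sold = 35
  Event 6 (return 8): 0 + 8 = 8
  Event 7 (sale 15): sell min(15,8)=8. stock: 8 - 8 = 0. total_sold = 43
  Event 8 (restock 5): 0 + 5 = 5
Final: stock = 5, total_sold = 43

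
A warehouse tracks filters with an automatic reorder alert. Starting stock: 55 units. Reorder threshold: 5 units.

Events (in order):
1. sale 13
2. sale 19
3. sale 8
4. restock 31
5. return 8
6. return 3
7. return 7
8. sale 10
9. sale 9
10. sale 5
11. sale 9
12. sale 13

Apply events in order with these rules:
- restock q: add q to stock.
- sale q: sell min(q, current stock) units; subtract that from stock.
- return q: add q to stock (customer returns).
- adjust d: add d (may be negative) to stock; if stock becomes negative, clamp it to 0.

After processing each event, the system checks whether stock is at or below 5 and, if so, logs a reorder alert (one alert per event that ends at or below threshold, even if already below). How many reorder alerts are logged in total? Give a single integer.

Answer: 0

Derivation:
Processing events:
Start: stock = 55
  Event 1 (sale 13): sell min(13,55)=13. stock: 55 - 13 = 42. total_sold = 13
  Event 2 (sale 19): sell min(19,42)=19. stock: 42 - 19 = 23. total_sold = 32
  Event 3 (sale 8): sell min(8,23)=8. stock: 23 - 8 = 15. total_sold = 40
  Event 4 (restock 31): 15 + 31 = 46
  Event 5 (return 8): 46 + 8 = 54
  Event 6 (return 3): 54 + 3 = 57
  Event 7 (return 7): 57 + 7 = 64
  Event 8 (sale 10): sell min(10,64)=10. stock: 64 - 10 = 54. total_sold = 50
  Event 9 (sale 9): sell min(9,54)=9. stock: 54 - 9 = 45. total_sold = 59
  Event 10 (sale 5): sell min(5,45)=5. stock: 45 - 5 = 40. total_sold = 64
  Event 11 (sale 9): sell min(9,40)=9. stock: 40 - 9 = 31. total_sold = 73
  Event 12 (sale 13): sell min(13,31)=13. stock: 31 - 13 = 18. total_sold = 86
Final: stock = 18, total_sold = 86

Checking against threshold 5:
  After event 1: stock=42 > 5
  After event 2: stock=23 > 5
  After event 3: stock=15 > 5
  After event 4: stock=46 > 5
  After event 5: stock=54 > 5
  After event 6: stock=57 > 5
  After event 7: stock=64 > 5
  After event 8: stock=54 > 5
  After event 9: stock=45 > 5
  After event 10: stock=40 > 5
  After event 11: stock=31 > 5
  After event 12: stock=18 > 5
Alert events: []. Count = 0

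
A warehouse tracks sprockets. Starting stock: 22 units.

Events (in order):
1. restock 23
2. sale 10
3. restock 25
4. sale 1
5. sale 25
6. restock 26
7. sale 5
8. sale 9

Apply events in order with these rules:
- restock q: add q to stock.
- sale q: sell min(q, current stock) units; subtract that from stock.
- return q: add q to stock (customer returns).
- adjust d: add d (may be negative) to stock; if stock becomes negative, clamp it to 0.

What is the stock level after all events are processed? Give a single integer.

Answer: 46

Derivation:
Processing events:
Start: stock = 22
  Event 1 (restock 23): 22 + 23 = 45
  Event 2 (sale 10): sell min(10,45)=10. stock: 45 - 10 = 35. total_sold = 10
  Event 3 (restock 25): 35 + 25 = 60
  Event 4 (sale 1): sell min(1,60)=1. stock: 60 - 1 = 59. total_sold = 11
  Event 5 (sale 25): sell min(25,59)=25. stock: 59 - 25 = 34. total_sold = 36
  Event 6 (restock 26): 34 + 26 = 60
  Event 7 (sale 5): sell min(5,60)=5. stock: 60 - 5 = 55. total_sold = 41
  Event 8 (sale 9): sell min(9,55)=9. stock: 55 - 9 = 46. total_sold = 50
Final: stock = 46, total_sold = 50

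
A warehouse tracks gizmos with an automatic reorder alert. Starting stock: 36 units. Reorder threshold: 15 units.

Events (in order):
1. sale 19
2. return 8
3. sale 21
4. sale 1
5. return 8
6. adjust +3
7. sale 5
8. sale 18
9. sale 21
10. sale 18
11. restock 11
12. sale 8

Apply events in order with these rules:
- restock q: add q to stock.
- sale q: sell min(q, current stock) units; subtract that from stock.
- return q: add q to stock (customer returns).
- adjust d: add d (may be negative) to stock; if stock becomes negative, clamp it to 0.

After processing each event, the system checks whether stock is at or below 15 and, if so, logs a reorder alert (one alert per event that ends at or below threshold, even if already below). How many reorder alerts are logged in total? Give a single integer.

Processing events:
Start: stock = 36
  Event 1 (sale 19): sell min(19,36)=19. stock: 36 - 19 = 17. total_sold = 19
  Event 2 (return 8): 17 + 8 = 25
  Event 3 (sale 21): sell min(21,25)=21. stock: 25 - 21 = 4. total_sold = 40
  Event 4 (sale 1): sell min(1,4)=1. stock: 4 - 1 = 3. total_sold = 41
  Event 5 (return 8): 3 + 8 = 11
  Event 6 (adjust +3): 11 + 3 = 14
  Event 7 (sale 5): sell min(5,14)=5. stock: 14 - 5 = 9. total_sold = 46
  Event 8 (sale 18): sell min(18,9)=9. stock: 9 - 9 = 0. total_sold = 55
  Event 9 (sale 21): sell min(21,0)=0. stock: 0 - 0 = 0. total_sold = 55
  Event 10 (sale 18): sell min(18,0)=0. stock: 0 - 0 = 0. total_sold = 55
  Event 11 (restock 11): 0 + 11 = 11
  Event 12 (sale 8): sell min(8,11)=8. stock: 11 - 8 = 3. total_sold = 63
Final: stock = 3, total_sold = 63

Checking against threshold 15:
  After event 1: stock=17 > 15
  After event 2: stock=25 > 15
  After event 3: stock=4 <= 15 -> ALERT
  After event 4: stock=3 <= 15 -> ALERT
  After event 5: stock=11 <= 15 -> ALERT
  After event 6: stock=14 <= 15 -> ALERT
  After event 7: stock=9 <= 15 -> ALERT
  After event 8: stock=0 <= 15 -> ALERT
  After event 9: stock=0 <= 15 -> ALERT
  After event 10: stock=0 <= 15 -> ALERT
  After event 11: stock=11 <= 15 -> ALERT
  After event 12: stock=3 <= 15 -> ALERT
Alert events: [3, 4, 5, 6, 7, 8, 9, 10, 11, 12]. Count = 10

Answer: 10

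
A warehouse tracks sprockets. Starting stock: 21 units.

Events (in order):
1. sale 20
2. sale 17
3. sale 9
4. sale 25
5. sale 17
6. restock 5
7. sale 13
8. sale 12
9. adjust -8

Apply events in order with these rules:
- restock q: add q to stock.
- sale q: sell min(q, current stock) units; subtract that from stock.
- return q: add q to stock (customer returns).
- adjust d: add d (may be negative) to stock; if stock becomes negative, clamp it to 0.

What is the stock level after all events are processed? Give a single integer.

Answer: 0

Derivation:
Processing events:
Start: stock = 21
  Event 1 (sale 20): sell min(20,21)=20. stock: 21 - 20 = 1. total_sold = 20
  Event 2 (sale 17): sell min(17,1)=1. stock: 1 - 1 = 0. total_sold = 21
  Event 3 (sale 9): sell min(9,0)=0. stock: 0 - 0 = 0. total_sold = 21
  Event 4 (sale 25): sell min(25,0)=0. stock: 0 - 0 = 0. total_sold = 21
  Event 5 (sale 17): sell min(17,0)=0. stock: 0 - 0 = 0. total_sold = 21
  Event 6 (restock 5): 0 + 5 = 5
  Event 7 (sale 13): sell min(13,5)=5. stock: 5 - 5 = 0. total_sold = 26
  Event 8 (sale 12): sell min(12,0)=0. stock: 0 - 0 = 0. total_sold = 26
  Event 9 (adjust -8): 0 + -8 = 0 (clamped to 0)
Final: stock = 0, total_sold = 26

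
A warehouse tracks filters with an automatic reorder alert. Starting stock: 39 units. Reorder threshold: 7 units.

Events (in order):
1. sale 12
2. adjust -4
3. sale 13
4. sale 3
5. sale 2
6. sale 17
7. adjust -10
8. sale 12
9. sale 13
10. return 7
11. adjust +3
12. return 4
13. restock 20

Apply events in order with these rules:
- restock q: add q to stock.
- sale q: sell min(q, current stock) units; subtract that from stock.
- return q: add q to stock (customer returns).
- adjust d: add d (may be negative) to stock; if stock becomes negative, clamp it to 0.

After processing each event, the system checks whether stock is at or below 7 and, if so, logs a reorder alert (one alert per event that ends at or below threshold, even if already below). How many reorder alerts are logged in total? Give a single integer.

Processing events:
Start: stock = 39
  Event 1 (sale 12): sell min(12,39)=12. stock: 39 - 12 = 27. total_sold = 12
  Event 2 (adjust -4): 27 + -4 = 23
  Event 3 (sale 13): sell min(13,23)=13. stock: 23 - 13 = 10. total_sold = 25
  Event 4 (sale 3): sell min(3,10)=3. stock: 10 - 3 = 7. total_sold = 28
  Event 5 (sale 2): sell min(2,7)=2. stock: 7 - 2 = 5. total_sold = 30
  Event 6 (sale 17): sell min(17,5)=5. stock: 5 - 5 = 0. total_sold = 35
  Event 7 (adjust -10): 0 + -10 = 0 (clamped to 0)
  Event 8 (sale 12): sell min(12,0)=0. stock: 0 - 0 = 0. total_sold = 35
  Event 9 (sale 13): sell min(13,0)=0. stock: 0 - 0 = 0. total_sold = 35
  Event 10 (return 7): 0 + 7 = 7
  Event 11 (adjust +3): 7 + 3 = 10
  Event 12 (return 4): 10 + 4 = 14
  Event 13 (restock 20): 14 + 20 = 34
Final: stock = 34, total_sold = 35

Checking against threshold 7:
  After event 1: stock=27 > 7
  After event 2: stock=23 > 7
  After event 3: stock=10 > 7
  After event 4: stock=7 <= 7 -> ALERT
  After event 5: stock=5 <= 7 -> ALERT
  After event 6: stock=0 <= 7 -> ALERT
  After event 7: stock=0 <= 7 -> ALERT
  After event 8: stock=0 <= 7 -> ALERT
  After event 9: stock=0 <= 7 -> ALERT
  After event 10: stock=7 <= 7 -> ALERT
  After event 11: stock=10 > 7
  After event 12: stock=14 > 7
  After event 13: stock=34 > 7
Alert events: [4, 5, 6, 7, 8, 9, 10]. Count = 7

Answer: 7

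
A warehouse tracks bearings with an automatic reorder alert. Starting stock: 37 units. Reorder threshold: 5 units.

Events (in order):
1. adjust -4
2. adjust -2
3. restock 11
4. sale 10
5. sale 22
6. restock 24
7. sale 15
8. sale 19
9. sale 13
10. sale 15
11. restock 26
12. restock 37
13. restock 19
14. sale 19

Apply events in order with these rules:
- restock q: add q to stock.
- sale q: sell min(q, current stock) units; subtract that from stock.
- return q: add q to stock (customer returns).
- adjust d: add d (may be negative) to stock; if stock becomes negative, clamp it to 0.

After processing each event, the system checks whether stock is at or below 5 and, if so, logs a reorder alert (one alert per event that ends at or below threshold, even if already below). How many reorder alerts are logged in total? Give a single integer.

Processing events:
Start: stock = 37
  Event 1 (adjust -4): 37 + -4 = 33
  Event 2 (adjust -2): 33 + -2 = 31
  Event 3 (restock 11): 31 + 11 = 42
  Event 4 (sale 10): sell min(10,42)=10. stock: 42 - 10 = 32. total_sold = 10
  Event 5 (sale 22): sell min(22,32)=22. stock: 32 - 22 = 10. total_sold = 32
  Event 6 (restock 24): 10 + 24 = 34
  Event 7 (sale 15): sell min(15,34)=15. stock: 34 - 15 = 19. total_sold = 47
  Event 8 (sale 19): sell min(19,19)=19. stock: 19 - 19 = 0. total_sold = 66
  Event 9 (sale 13): sell min(13,0)=0. stock: 0 - 0 = 0. total_sold = 66
  Event 10 (sale 15): sell min(15,0)=0. stock: 0 - 0 = 0. total_sold = 66
  Event 11 (restock 26): 0 + 26 = 26
  Event 12 (restock 37): 26 + 37 = 63
  Event 13 (restock 19): 63 + 19 = 82
  Event 14 (sale 19): sell min(19,82)=19. stock: 82 - 19 = 63. total_sold = 85
Final: stock = 63, total_sold = 85

Checking against threshold 5:
  After event 1: stock=33 > 5
  After event 2: stock=31 > 5
  After event 3: stock=42 > 5
  After event 4: stock=32 > 5
  After event 5: stock=10 > 5
  After event 6: stock=34 > 5
  After event 7: stock=19 > 5
  After event 8: stock=0 <= 5 -> ALERT
  After event 9: stock=0 <= 5 -> ALERT
  After event 10: stock=0 <= 5 -> ALERT
  After event 11: stock=26 > 5
  After event 12: stock=63 > 5
  After event 13: stock=82 > 5
  After event 14: stock=63 > 5
Alert events: [8, 9, 10]. Count = 3

Answer: 3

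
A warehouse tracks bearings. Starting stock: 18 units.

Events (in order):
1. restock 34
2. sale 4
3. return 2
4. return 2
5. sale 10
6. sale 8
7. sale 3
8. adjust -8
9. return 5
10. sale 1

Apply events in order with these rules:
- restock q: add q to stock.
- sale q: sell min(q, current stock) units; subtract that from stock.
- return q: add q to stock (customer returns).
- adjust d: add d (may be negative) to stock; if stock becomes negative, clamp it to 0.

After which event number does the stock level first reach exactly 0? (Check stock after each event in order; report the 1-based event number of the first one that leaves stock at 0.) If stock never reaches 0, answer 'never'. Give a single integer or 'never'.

Answer: never

Derivation:
Processing events:
Start: stock = 18
  Event 1 (restock 34): 18 + 34 = 52
  Event 2 (sale 4): sell min(4,52)=4. stock: 52 - 4 = 48. total_sold = 4
  Event 3 (return 2): 48 + 2 = 50
  Event 4 (return 2): 50 + 2 = 52
  Event 5 (sale 10): sell min(10,52)=10. stock: 52 - 10 = 42. total_sold = 14
  Event 6 (sale 8): sell min(8,42)=8. stock: 42 - 8 = 34. total_sold = 22
  Event 7 (sale 3): sell min(3,34)=3. stock: 34 - 3 = 31. total_sold = 25
  Event 8 (adjust -8): 31 + -8 = 23
  Event 9 (return 5): 23 + 5 = 28
  Event 10 (sale 1): sell min(1,28)=1. stock: 28 - 1 = 27. total_sold = 26
Final: stock = 27, total_sold = 26

Stock never reaches 0.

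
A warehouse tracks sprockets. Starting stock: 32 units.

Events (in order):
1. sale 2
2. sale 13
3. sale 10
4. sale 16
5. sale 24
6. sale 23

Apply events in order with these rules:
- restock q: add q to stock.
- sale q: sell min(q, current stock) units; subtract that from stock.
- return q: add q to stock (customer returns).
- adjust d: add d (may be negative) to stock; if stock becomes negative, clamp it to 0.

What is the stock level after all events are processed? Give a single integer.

Answer: 0

Derivation:
Processing events:
Start: stock = 32
  Event 1 (sale 2): sell min(2,32)=2. stock: 32 - 2 = 30. total_sold = 2
  Event 2 (sale 13): sell min(13,30)=13. stock: 30 - 13 = 17. total_sold = 15
  Event 3 (sale 10): sell min(10,17)=10. stock: 17 - 10 = 7. total_sold = 25
  Event 4 (sale 16): sell min(16,7)=7. stock: 7 - 7 = 0. total_sold = 32
  Event 5 (sale 24): sell min(24,0)=0. stock: 0 - 0 = 0. total_sold = 32
  Event 6 (sale 23): sell min(23,0)=0. stock: 0 - 0 = 0. total_sold = 32
Final: stock = 0, total_sold = 32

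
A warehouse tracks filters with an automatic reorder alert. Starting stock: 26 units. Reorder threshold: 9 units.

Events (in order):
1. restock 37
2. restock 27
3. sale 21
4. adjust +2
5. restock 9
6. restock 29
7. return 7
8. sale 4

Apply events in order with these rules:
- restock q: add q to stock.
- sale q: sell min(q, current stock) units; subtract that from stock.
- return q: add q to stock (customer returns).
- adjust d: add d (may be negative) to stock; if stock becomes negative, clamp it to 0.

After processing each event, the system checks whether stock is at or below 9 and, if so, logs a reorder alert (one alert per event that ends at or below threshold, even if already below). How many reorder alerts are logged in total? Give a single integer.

Answer: 0

Derivation:
Processing events:
Start: stock = 26
  Event 1 (restock 37): 26 + 37 = 63
  Event 2 (restock 27): 63 + 27 = 90
  Event 3 (sale 21): sell min(21,90)=21. stock: 90 - 21 = 69. total_sold = 21
  Event 4 (adjust +2): 69 + 2 = 71
  Event 5 (restock 9): 71 + 9 = 80
  Event 6 (restock 29): 80 + 29 = 109
  Event 7 (return 7): 109 + 7 = 116
  Event 8 (sale 4): sell min(4,116)=4. stock: 116 - 4 = 112. total_sold = 25
Final: stock = 112, total_sold = 25

Checking against threshold 9:
  After event 1: stock=63 > 9
  After event 2: stock=90 > 9
  After event 3: stock=69 > 9
  After event 4: stock=71 > 9
  After event 5: stock=80 > 9
  After event 6: stock=109 > 9
  After event 7: stock=116 > 9
  After event 8: stock=112 > 9
Alert events: []. Count = 0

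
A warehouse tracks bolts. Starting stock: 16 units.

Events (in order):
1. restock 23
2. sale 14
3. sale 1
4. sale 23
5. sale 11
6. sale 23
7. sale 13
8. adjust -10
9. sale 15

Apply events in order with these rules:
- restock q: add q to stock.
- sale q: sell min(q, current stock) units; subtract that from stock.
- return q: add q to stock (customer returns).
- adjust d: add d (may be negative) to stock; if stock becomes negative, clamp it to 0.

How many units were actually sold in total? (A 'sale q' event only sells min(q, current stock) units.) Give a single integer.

Answer: 39

Derivation:
Processing events:
Start: stock = 16
  Event 1 (restock 23): 16 + 23 = 39
  Event 2 (sale 14): sell min(14,39)=14. stock: 39 - 14 = 25. total_sold = 14
  Event 3 (sale 1): sell min(1,25)=1. stock: 25 - 1 = 24. total_sold = 15
  Event 4 (sale 23): sell min(23,24)=23. stock: 24 - 23 = 1. total_sold = 38
  Event 5 (sale 11): sell min(11,1)=1. stock: 1 - 1 = 0. total_sold = 39
  Event 6 (sale 23): sell min(23,0)=0. stock: 0 - 0 = 0. total_sold = 39
  Event 7 (sale 13): sell min(13,0)=0. stock: 0 - 0 = 0. total_sold = 39
  Event 8 (adjust -10): 0 + -10 = 0 (clamped to 0)
  Event 9 (sale 15): sell min(15,0)=0. stock: 0 - 0 = 0. total_sold = 39
Final: stock = 0, total_sold = 39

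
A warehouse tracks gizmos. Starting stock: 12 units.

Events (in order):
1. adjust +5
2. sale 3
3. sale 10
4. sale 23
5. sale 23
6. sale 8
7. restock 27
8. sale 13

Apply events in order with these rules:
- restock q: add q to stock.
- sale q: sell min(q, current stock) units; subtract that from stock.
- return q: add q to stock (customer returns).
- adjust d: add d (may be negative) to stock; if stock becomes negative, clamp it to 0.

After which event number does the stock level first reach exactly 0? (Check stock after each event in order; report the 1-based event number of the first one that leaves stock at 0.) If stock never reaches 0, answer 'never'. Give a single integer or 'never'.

Processing events:
Start: stock = 12
  Event 1 (adjust +5): 12 + 5 = 17
  Event 2 (sale 3): sell min(3,17)=3. stock: 17 - 3 = 14. total_sold = 3
  Event 3 (sale 10): sell min(10,14)=10. stock: 14 - 10 = 4. total_sold = 13
  Event 4 (sale 23): sell min(23,4)=4. stock: 4 - 4 = 0. total_sold = 17
  Event 5 (sale 23): sell min(23,0)=0. stock: 0 - 0 = 0. total_sold = 17
  Event 6 (sale 8): sell min(8,0)=0. stock: 0 - 0 = 0. total_sold = 17
  Event 7 (restock 27): 0 + 27 = 27
  Event 8 (sale 13): sell min(13,27)=13. stock: 27 - 13 = 14. total_sold = 30
Final: stock = 14, total_sold = 30

First zero at event 4.

Answer: 4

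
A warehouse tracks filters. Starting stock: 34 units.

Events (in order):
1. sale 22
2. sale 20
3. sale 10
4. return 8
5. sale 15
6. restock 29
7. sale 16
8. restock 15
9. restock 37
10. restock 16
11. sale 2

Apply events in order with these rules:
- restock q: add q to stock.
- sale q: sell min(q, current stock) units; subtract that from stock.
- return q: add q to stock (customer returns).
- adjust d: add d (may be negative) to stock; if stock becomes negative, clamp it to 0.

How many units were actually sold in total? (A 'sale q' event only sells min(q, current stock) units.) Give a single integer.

Processing events:
Start: stock = 34
  Event 1 (sale 22): sell min(22,34)=22. stock: 34 - 22 = 12. total_sold = 22
  Event 2 (sale 20): sell min(20,12)=12. stock: 12 - 12 = 0. total_sold = 34
  Event 3 (sale 10): sell min(10,0)=0. stock: 0 - 0 = 0. total_sold = 34
  Event 4 (return 8): 0 + 8 = 8
  Event 5 (sale 15): sell min(15,8)=8. stock: 8 - 8 = 0. total_sold = 42
  Event 6 (restock 29): 0 + 29 = 29
  Event 7 (sale 16): sell min(16,29)=16. stock: 29 - 16 = 13. total_sold = 58
  Event 8 (restock 15): 13 + 15 = 28
  Event 9 (restock 37): 28 + 37 = 65
  Event 10 (restock 16): 65 + 16 = 81
  Event 11 (sale 2): sell min(2,81)=2. stock: 81 - 2 = 79. total_sold = 60
Final: stock = 79, total_sold = 60

Answer: 60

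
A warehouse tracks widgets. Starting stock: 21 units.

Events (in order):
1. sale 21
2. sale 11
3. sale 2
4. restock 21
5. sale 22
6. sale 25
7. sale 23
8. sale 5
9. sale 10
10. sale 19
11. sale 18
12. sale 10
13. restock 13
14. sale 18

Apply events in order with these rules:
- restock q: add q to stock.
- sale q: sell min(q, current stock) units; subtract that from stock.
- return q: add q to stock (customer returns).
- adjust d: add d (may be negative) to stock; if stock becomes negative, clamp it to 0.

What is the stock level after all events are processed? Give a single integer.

Answer: 0

Derivation:
Processing events:
Start: stock = 21
  Event 1 (sale 21): sell min(21,21)=21. stock: 21 - 21 = 0. total_sold = 21
  Event 2 (sale 11): sell min(11,0)=0. stock: 0 - 0 = 0. total_sold = 21
  Event 3 (sale 2): sell min(2,0)=0. stock: 0 - 0 = 0. total_sold = 21
  Event 4 (restock 21): 0 + 21 = 21
  Event 5 (sale 22): sell min(22,21)=21. stock: 21 - 21 = 0. total_sold = 42
  Event 6 (sale 25): sell min(25,0)=0. stock: 0 - 0 = 0. total_sold = 42
  Event 7 (sale 23): sell min(23,0)=0. stock: 0 - 0 = 0. total_sold = 42
  Event 8 (sale 5): sell min(5,0)=0. stock: 0 - 0 = 0. total_sold = 42
  Event 9 (sale 10): sell min(10,0)=0. stock: 0 - 0 = 0. total_sold = 42
  Event 10 (sale 19): sell min(19,0)=0. stock: 0 - 0 = 0. total_sold = 42
  Event 11 (sale 18): sell min(18,0)=0. stock: 0 - 0 = 0. total_sold = 42
  Event 12 (sale 10): sell min(10,0)=0. stock: 0 - 0 = 0. total_sold = 42
  Event 13 (restock 13): 0 + 13 = 13
  Event 14 (sale 18): sell min(18,13)=13. stock: 13 - 13 = 0. total_sold = 55
Final: stock = 0, total_sold = 55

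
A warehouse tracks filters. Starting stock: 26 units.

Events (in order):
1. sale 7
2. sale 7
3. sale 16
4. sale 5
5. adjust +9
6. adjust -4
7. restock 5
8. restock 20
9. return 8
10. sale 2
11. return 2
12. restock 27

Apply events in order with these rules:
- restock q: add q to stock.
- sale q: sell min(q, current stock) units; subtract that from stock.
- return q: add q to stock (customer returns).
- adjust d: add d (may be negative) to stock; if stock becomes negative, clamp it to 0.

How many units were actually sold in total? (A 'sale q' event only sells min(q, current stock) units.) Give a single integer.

Answer: 28

Derivation:
Processing events:
Start: stock = 26
  Event 1 (sale 7): sell min(7,26)=7. stock: 26 - 7 = 19. total_sold = 7
  Event 2 (sale 7): sell min(7,19)=7. stock: 19 - 7 = 12. total_sold = 14
  Event 3 (sale 16): sell min(16,12)=12. stock: 12 - 12 = 0. total_sold = 26
  Event 4 (sale 5): sell min(5,0)=0. stock: 0 - 0 = 0. total_sold = 26
  Event 5 (adjust +9): 0 + 9 = 9
  Event 6 (adjust -4): 9 + -4 = 5
  Event 7 (restock 5): 5 + 5 = 10
  Event 8 (restock 20): 10 + 20 = 30
  Event 9 (return 8): 30 + 8 = 38
  Event 10 (sale 2): sell min(2,38)=2. stock: 38 - 2 = 36. total_sold = 28
  Event 11 (return 2): 36 + 2 = 38
  Event 12 (restock 27): 38 + 27 = 65
Final: stock = 65, total_sold = 28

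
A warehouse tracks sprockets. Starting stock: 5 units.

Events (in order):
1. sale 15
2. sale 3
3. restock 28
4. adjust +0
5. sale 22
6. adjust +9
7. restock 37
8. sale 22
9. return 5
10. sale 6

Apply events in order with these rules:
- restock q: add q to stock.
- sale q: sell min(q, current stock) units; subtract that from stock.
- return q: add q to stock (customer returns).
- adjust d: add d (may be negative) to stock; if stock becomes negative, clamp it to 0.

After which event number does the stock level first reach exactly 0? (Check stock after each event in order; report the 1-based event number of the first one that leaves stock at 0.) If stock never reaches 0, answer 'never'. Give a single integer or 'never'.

Processing events:
Start: stock = 5
  Event 1 (sale 15): sell min(15,5)=5. stock: 5 - 5 = 0. total_sold = 5
  Event 2 (sale 3): sell min(3,0)=0. stock: 0 - 0 = 0. total_sold = 5
  Event 3 (restock 28): 0 + 28 = 28
  Event 4 (adjust +0): 28 + 0 = 28
  Event 5 (sale 22): sell min(22,28)=22. stock: 28 - 22 = 6. total_sold = 27
  Event 6 (adjust +9): 6 + 9 = 15
  Event 7 (restock 37): 15 + 37 = 52
  Event 8 (sale 22): sell min(22,52)=22. stock: 52 - 22 = 30. total_sold = 49
  Event 9 (return 5): 30 + 5 = 35
  Event 10 (sale 6): sell min(6,35)=6. stock: 35 - 6 = 29. total_sold = 55
Final: stock = 29, total_sold = 55

First zero at event 1.

Answer: 1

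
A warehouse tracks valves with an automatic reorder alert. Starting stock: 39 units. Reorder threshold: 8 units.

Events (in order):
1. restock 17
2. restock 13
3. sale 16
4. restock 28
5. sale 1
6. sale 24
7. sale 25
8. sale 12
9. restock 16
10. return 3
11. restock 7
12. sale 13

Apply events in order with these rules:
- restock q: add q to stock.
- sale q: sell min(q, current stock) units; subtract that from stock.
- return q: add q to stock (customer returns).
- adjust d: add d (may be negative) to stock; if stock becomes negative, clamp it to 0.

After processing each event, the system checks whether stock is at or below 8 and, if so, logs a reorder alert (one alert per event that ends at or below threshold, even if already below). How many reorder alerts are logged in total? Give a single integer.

Answer: 0

Derivation:
Processing events:
Start: stock = 39
  Event 1 (restock 17): 39 + 17 = 56
  Event 2 (restock 13): 56 + 13 = 69
  Event 3 (sale 16): sell min(16,69)=16. stock: 69 - 16 = 53. total_sold = 16
  Event 4 (restock 28): 53 + 28 = 81
  Event 5 (sale 1): sell min(1,81)=1. stock: 81 - 1 = 80. total_sold = 17
  Event 6 (sale 24): sell min(24,80)=24. stock: 80 - 24 = 56. total_sold = 41
  Event 7 (sale 25): sell min(25,56)=25. stock: 56 - 25 = 31. total_sold = 66
  Event 8 (sale 12): sell min(12,31)=12. stock: 31 - 12 = 19. total_sold = 78
  Event 9 (restock 16): 19 + 16 = 35
  Event 10 (return 3): 35 + 3 = 38
  Event 11 (restock 7): 38 + 7 = 45
  Event 12 (sale 13): sell min(13,45)=13. stock: 45 - 13 = 32. total_sold = 91
Final: stock = 32, total_sold = 91

Checking against threshold 8:
  After event 1: stock=56 > 8
  After event 2: stock=69 > 8
  After event 3: stock=53 > 8
  After event 4: stock=81 > 8
  After event 5: stock=80 > 8
  After event 6: stock=56 > 8
  After event 7: stock=31 > 8
  After event 8: stock=19 > 8
  After event 9: stock=35 > 8
  After event 10: stock=38 > 8
  After event 11: stock=45 > 8
  After event 12: stock=32 > 8
Alert events: []. Count = 0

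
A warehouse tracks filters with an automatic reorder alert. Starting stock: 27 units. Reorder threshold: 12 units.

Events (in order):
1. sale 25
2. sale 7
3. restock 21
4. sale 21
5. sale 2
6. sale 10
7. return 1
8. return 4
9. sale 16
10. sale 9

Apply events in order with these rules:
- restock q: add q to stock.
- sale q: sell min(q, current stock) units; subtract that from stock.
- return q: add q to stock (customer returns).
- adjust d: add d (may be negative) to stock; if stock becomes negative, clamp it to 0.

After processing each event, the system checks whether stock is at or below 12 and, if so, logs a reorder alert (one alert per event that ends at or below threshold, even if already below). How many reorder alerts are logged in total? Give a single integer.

Processing events:
Start: stock = 27
  Event 1 (sale 25): sell min(25,27)=25. stock: 27 - 25 = 2. total_sold = 25
  Event 2 (sale 7): sell min(7,2)=2. stock: 2 - 2 = 0. total_sold = 27
  Event 3 (restock 21): 0 + 21 = 21
  Event 4 (sale 21): sell min(21,21)=21. stock: 21 - 21 = 0. total_sold = 48
  Event 5 (sale 2): sell min(2,0)=0. stock: 0 - 0 = 0. total_sold = 48
  Event 6 (sale 10): sell min(10,0)=0. stock: 0 - 0 = 0. total_sold = 48
  Event 7 (return 1): 0 + 1 = 1
  Event 8 (return 4): 1 + 4 = 5
  Event 9 (sale 16): sell min(16,5)=5. stock: 5 - 5 = 0. total_sold = 53
  Event 10 (sale 9): sell min(9,0)=0. stock: 0 - 0 = 0. total_sold = 53
Final: stock = 0, total_sold = 53

Checking against threshold 12:
  After event 1: stock=2 <= 12 -> ALERT
  After event 2: stock=0 <= 12 -> ALERT
  After event 3: stock=21 > 12
  After event 4: stock=0 <= 12 -> ALERT
  After event 5: stock=0 <= 12 -> ALERT
  After event 6: stock=0 <= 12 -> ALERT
  After event 7: stock=1 <= 12 -> ALERT
  After event 8: stock=5 <= 12 -> ALERT
  After event 9: stock=0 <= 12 -> ALERT
  After event 10: stock=0 <= 12 -> ALERT
Alert events: [1, 2, 4, 5, 6, 7, 8, 9, 10]. Count = 9

Answer: 9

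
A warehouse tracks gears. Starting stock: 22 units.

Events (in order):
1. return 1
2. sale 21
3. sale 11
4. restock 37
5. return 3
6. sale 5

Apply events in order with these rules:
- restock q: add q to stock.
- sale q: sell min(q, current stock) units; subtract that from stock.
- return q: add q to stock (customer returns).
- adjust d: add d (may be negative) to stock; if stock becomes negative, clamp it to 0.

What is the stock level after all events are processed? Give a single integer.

Processing events:
Start: stock = 22
  Event 1 (return 1): 22 + 1 = 23
  Event 2 (sale 21): sell min(21,23)=21. stock: 23 - 21 = 2. total_sold = 21
  Event 3 (sale 11): sell min(11,2)=2. stock: 2 - 2 = 0. total_sold = 23
  Event 4 (restock 37): 0 + 37 = 37
  Event 5 (return 3): 37 + 3 = 40
  Event 6 (sale 5): sell min(5,40)=5. stock: 40 - 5 = 35. total_sold = 28
Final: stock = 35, total_sold = 28

Answer: 35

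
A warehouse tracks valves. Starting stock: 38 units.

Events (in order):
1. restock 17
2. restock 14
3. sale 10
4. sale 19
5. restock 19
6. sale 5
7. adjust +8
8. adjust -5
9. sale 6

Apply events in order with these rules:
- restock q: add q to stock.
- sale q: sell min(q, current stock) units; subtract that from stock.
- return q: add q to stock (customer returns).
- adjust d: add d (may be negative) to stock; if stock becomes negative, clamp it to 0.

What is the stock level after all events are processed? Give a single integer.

Answer: 51

Derivation:
Processing events:
Start: stock = 38
  Event 1 (restock 17): 38 + 17 = 55
  Event 2 (restock 14): 55 + 14 = 69
  Event 3 (sale 10): sell min(10,69)=10. stock: 69 - 10 = 59. total_sold = 10
  Event 4 (sale 19): sell min(19,59)=19. stock: 59 - 19 = 40. total_sold = 29
  Event 5 (restock 19): 40 + 19 = 59
  Event 6 (sale 5): sell min(5,59)=5. stock: 59 - 5 = 54. total_sold = 34
  Event 7 (adjust +8): 54 + 8 = 62
  Event 8 (adjust -5): 62 + -5 = 57
  Event 9 (sale 6): sell min(6,57)=6. stock: 57 - 6 = 51. total_sold = 40
Final: stock = 51, total_sold = 40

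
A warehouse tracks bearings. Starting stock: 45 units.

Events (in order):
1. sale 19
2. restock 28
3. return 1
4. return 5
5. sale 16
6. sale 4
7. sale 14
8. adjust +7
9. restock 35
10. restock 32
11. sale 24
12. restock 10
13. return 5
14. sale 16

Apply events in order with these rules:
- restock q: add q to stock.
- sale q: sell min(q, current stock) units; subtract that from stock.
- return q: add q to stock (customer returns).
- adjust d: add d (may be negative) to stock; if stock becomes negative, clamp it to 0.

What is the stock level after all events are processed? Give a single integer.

Processing events:
Start: stock = 45
  Event 1 (sale 19): sell min(19,45)=19. stock: 45 - 19 = 26. total_sold = 19
  Event 2 (restock 28): 26 + 28 = 54
  Event 3 (return 1): 54 + 1 = 55
  Event 4 (return 5): 55 + 5 = 60
  Event 5 (sale 16): sell min(16,60)=16. stock: 60 - 16 = 44. total_sold = 35
  Event 6 (sale 4): sell min(4,44)=4. stock: 44 - 4 = 40. total_sold = 39
  Event 7 (sale 14): sell min(14,40)=14. stock: 40 - 14 = 26. total_sold = 53
  Event 8 (adjust +7): 26 + 7 = 33
  Event 9 (restock 35): 33 + 35 = 68
  Event 10 (restock 32): 68 + 32 = 100
  Event 11 (sale 24): sell min(24,100)=24. stock: 100 - 24 = 76. total_sold = 77
  Event 12 (restock 10): 76 + 10 = 86
  Event 13 (return 5): 86 + 5 = 91
  Event 14 (sale 16): sell min(16,91)=16. stock: 91 - 16 = 75. total_sold = 93
Final: stock = 75, total_sold = 93

Answer: 75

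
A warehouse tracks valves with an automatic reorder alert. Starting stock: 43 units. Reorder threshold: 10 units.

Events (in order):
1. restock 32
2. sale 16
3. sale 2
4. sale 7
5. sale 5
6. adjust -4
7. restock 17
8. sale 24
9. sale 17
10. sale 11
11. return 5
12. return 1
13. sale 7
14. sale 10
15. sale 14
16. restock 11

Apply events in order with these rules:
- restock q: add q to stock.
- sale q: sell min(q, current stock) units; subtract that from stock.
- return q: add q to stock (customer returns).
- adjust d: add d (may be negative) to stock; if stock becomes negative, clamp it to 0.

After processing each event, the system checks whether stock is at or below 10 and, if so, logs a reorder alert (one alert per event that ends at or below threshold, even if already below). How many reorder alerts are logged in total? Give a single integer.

Processing events:
Start: stock = 43
  Event 1 (restock 32): 43 + 32 = 75
  Event 2 (sale 16): sell min(16,75)=16. stock: 75 - 16 = 59. total_sold = 16
  Event 3 (sale 2): sell min(2,59)=2. stock: 59 - 2 = 57. total_sold = 18
  Event 4 (sale 7): sell min(7,57)=7. stock: 57 - 7 = 50. total_sold = 25
  Event 5 (sale 5): sell min(5,50)=5. stock: 50 - 5 = 45. total_sold = 30
  Event 6 (adjust -4): 45 + -4 = 41
  Event 7 (restock 17): 41 + 17 = 58
  Event 8 (sale 24): sell min(24,58)=24. stock: 58 - 24 = 34. total_sold = 54
  Event 9 (sale 17): sell min(17,34)=17. stock: 34 - 17 = 17. total_sold = 71
  Event 10 (sale 11): sell min(11,17)=11. stock: 17 - 11 = 6. total_sold = 82
  Event 11 (return 5): 6 + 5 = 11
  Event 12 (return 1): 11 + 1 = 12
  Event 13 (sale 7): sell min(7,12)=7. stock: 12 - 7 = 5. total_sold = 89
  Event 14 (sale 10): sell min(10,5)=5. stock: 5 - 5 = 0. total_sold = 94
  Event 15 (sale 14): sell min(14,0)=0. stock: 0 - 0 = 0. total_sold = 94
  Event 16 (restock 11): 0 + 11 = 11
Final: stock = 11, total_sold = 94

Checking against threshold 10:
  After event 1: stock=75 > 10
  After event 2: stock=59 > 10
  After event 3: stock=57 > 10
  After event 4: stock=50 > 10
  After event 5: stock=45 > 10
  After event 6: stock=41 > 10
  After event 7: stock=58 > 10
  After event 8: stock=34 > 10
  After event 9: stock=17 > 10
  After event 10: stock=6 <= 10 -> ALERT
  After event 11: stock=11 > 10
  After event 12: stock=12 > 10
  After event 13: stock=5 <= 10 -> ALERT
  After event 14: stock=0 <= 10 -> ALERT
  After event 15: stock=0 <= 10 -> ALERT
  After event 16: stock=11 > 10
Alert events: [10, 13, 14, 15]. Count = 4

Answer: 4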